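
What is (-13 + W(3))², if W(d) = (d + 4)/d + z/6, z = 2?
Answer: 961/9 ≈ 106.78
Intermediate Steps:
W(d) = ⅓ + (4 + d)/d (W(d) = (d + 4)/d + 2/6 = (4 + d)/d + 2*(⅙) = (4 + d)/d + ⅓ = ⅓ + (4 + d)/d)
(-13 + W(3))² = (-13 + (4/3 + 4/3))² = (-13 + 8/3)² = (-31/3)² = 961/9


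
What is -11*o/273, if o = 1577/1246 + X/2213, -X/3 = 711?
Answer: -9154013/752769654 ≈ -0.012160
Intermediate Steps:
X = -2133 (X = -3*711 = -2133)
o = 832183/2757398 (o = 1577/1246 - 2133/2213 = 832183/2757398 ≈ 0.30180)
-11*o/273 = -9154013/(2757398*273) = -11*832183/752769654 = -9154013/752769654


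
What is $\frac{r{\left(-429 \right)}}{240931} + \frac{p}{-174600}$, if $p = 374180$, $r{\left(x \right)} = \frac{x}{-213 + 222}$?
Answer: $- \frac{4507994209}{2103327630} \approx -2.1433$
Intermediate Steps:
$r{\left(x \right)} = \frac{x}{9}$
$\frac{r{\left(-429 \right)}}{240931} + \frac{p}{-174600} = \frac{\frac{1}{9} \left(-429\right)}{240931} + \frac{374180}{-174600} = \left(- \frac{143}{3}\right) \frac{1}{240931} + 374180 \left(- \frac{1}{174600}\right) = - \frac{143}{722793} - \frac{18709}{8730} = - \frac{4507994209}{2103327630}$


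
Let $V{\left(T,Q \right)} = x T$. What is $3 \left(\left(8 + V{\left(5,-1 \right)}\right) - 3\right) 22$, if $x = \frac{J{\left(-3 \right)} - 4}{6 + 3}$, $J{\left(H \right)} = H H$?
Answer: $\frac{1540}{3} \approx 513.33$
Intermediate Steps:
$J{\left(H \right)} = H^{2}$
$x = \frac{5}{9}$ ($x = \frac{\left(-3\right)^{2} - 4}{6 + 3} = \frac{9 - 4}{9} = 5 \cdot \frac{1}{9} = \frac{5}{9} \approx 0.55556$)
$V{\left(T,Q \right)} = \frac{5 T}{9}$
$3 \left(\left(8 + V{\left(5,-1 \right)}\right) - 3\right) 22 = 3 \left(\left(8 + \frac{5}{9} \cdot 5\right) - 3\right) 22 = 3 \left(\left(8 + \frac{25}{9}\right) - 3\right) 22 = 3 \left(\frac{97}{9} - 3\right) 22 = 3 \cdot \frac{70}{9} \cdot 22 = \frac{70}{3} \cdot 22 = \frac{1540}{3}$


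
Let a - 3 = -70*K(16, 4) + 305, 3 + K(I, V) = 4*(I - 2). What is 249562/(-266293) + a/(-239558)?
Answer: -29439322405/31896309247 ≈ -0.92297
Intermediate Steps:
K(I, V) = -11 + 4*I (K(I, V) = -3 + 4*(I - 2) = -3 + 4*(-2 + I) = -3 + (-8 + 4*I) = -11 + 4*I)
a = -3402 (a = 3 + (-70*(-11 + 4*16) + 305) = 3 + (-70*(-11 + 64) + 305) = 3 + (-70*53 + 305) = 3 + (-3710 + 305) = 3 - 3405 = -3402)
249562/(-266293) + a/(-239558) = 249562/(-266293) - 3402/(-239558) = 249562*(-1/266293) - 3402*(-1/239558) = -249562/266293 + 1701/119779 = -29439322405/31896309247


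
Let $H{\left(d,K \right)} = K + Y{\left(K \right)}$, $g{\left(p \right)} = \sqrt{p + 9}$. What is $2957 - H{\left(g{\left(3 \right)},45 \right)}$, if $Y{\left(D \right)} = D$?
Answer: $2867$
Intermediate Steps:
$g{\left(p \right)} = \sqrt{9 + p}$
$H{\left(d,K \right)} = 2 K$ ($H{\left(d,K \right)} = K + K = 2 K$)
$2957 - H{\left(g{\left(3 \right)},45 \right)} = 2957 - 2 \cdot 45 = 2957 - 90 = 2867$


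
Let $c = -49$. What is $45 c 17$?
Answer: $-37485$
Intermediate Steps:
$45 c 17 = 45 \left(-49\right) 17 = \left(-2205\right) 17 = -37485$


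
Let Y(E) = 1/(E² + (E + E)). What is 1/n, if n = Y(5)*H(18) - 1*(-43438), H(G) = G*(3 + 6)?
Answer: 35/1520492 ≈ 2.3019e-5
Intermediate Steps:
Y(E) = 1/(E² + 2*E)
H(G) = 9*G (H(G) = G*9 = 9*G)
n = 1520492/35 (n = (1/(5*(2 + 5)))*(9*18) - 1*(-43438) = ((⅕)/7)*162 + 43438 = ((⅕)*(⅐))*162 + 43438 = (1/35)*162 + 43438 = 162/35 + 43438 = 1520492/35 ≈ 43443.)
1/n = 1/(1520492/35) = 35/1520492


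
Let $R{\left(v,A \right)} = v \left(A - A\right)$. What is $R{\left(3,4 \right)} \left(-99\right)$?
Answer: $0$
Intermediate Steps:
$R{\left(v,A \right)} = 0$ ($R{\left(v,A \right)} = v 0 = 0$)
$R{\left(3,4 \right)} \left(-99\right) = 0 \left(-99\right) = 0$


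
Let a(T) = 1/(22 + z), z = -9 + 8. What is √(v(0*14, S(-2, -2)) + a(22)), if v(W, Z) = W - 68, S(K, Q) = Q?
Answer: I*√29967/21 ≈ 8.2433*I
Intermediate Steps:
z = -1
v(W, Z) = -68 + W
a(T) = 1/21 (a(T) = 1/(22 - 1) = 1/21)
√(v(0*14, S(-2, -2)) + a(22)) = √((-68 + 0*14) + 1/21) = √((-68 + 0) + 1/21) = √(-68 + 1/21) = √(-1427/21) = I*√29967/21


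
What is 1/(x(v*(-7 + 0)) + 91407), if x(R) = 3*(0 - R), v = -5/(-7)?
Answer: 1/91422 ≈ 1.0938e-5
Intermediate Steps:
v = 5/7 (v = -5*(-⅐) = 5/7 ≈ 0.71429)
x(R) = -3*R (x(R) = 3*(-R) = -3*R)
1/(x(v*(-7 + 0)) + 91407) = 1/(-15*(-7 + 0)/7 + 91407) = 1/(-15*(-7)/7 + 91407) = 1/(-3*(-5) + 91407) = 1/(15 + 91407) = 1/91422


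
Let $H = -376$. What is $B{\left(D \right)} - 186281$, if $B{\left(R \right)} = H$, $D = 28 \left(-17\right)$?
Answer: $-186657$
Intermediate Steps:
$D = -476$
$B{\left(R \right)} = -376$
$B{\left(D \right)} - 186281 = -376 - 186281 = -186657$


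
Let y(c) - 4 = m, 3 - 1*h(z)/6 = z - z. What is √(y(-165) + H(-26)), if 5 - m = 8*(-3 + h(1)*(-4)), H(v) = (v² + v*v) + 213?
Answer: √2174 ≈ 46.626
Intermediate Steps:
h(z) = 18 (h(z) = 18 - 6*(z - z) = 18 - 6*0 = 18 + 0 = 18)
H(v) = 213 + 2*v² (H(v) = (v² + v²) + 213 = 2*v² + 213 = 213 + 2*v²)
m = 605 (m = 5 - 8*(-3 + 18*(-4)) = 5 - 8*(-3 - 72) = 5 - 8*(-75) = 5 - 1*(-600) = 5 + 600 = 605)
y(c) = 609 (y(c) = 4 + 605 = 609)
√(y(-165) + H(-26)) = √(609 + (213 + 2*(-26)²)) = √(609 + (213 + 2*676)) = √(609 + (213 + 1352)) = √(609 + 1565) = √2174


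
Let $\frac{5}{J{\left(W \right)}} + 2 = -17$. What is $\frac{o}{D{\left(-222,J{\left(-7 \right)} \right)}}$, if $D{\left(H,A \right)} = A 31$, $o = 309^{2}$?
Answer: $- \frac{1814139}{155} \approx -11704.0$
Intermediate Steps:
$o = 95481$
$J{\left(W \right)} = - \frac{5}{19}$ ($J{\left(W \right)} = \frac{5}{-2 - 17} = \frac{5}{-19} = 5 \left(- \frac{1}{19}\right) = - \frac{5}{19}$)
$D{\left(H,A \right)} = 31 A$
$\frac{o}{D{\left(-222,J{\left(-7 \right)} \right)}} = \frac{95481}{31 \left(- \frac{5}{19}\right)} = \frac{95481}{- \frac{155}{19}} = 95481 \left(- \frac{19}{155}\right) = - \frac{1814139}{155}$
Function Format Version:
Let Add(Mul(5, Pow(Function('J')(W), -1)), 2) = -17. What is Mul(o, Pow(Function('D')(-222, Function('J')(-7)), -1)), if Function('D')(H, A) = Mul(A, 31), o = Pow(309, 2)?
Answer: Rational(-1814139, 155) ≈ -11704.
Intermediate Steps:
o = 95481
Function('J')(W) = Rational(-5, 19) (Function('J')(W) = Mul(5, Pow(Add(-2, -17), -1)) = Mul(5, Pow(-19, -1)) = Mul(5, Rational(-1, 19)) = Rational(-5, 19))
Function('D')(H, A) = Mul(31, A)
Mul(o, Pow(Function('D')(-222, Function('J')(-7)), -1)) = Mul(95481, Pow(Mul(31, Rational(-5, 19)), -1)) = Mul(95481, Pow(Rational(-155, 19), -1)) = Mul(95481, Rational(-19, 155)) = Rational(-1814139, 155)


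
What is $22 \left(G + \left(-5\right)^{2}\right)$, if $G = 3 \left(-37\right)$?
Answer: $-1892$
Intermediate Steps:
$G = -111$
$22 \left(G + \left(-5\right)^{2}\right) = 22 \left(-111 + \left(-5\right)^{2}\right) = 22 \left(-111 + 25\right) = 22 \left(-86\right) = -1892$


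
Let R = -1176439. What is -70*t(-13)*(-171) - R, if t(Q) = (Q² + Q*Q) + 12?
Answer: 5365939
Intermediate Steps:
t(Q) = 12 + 2*Q² (t(Q) = (Q² + Q²) + 12 = 2*Q² + 12 = 12 + 2*Q²)
-70*t(-13)*(-171) - R = -70*(12 + 2*(-13)²)*(-171) - 1*(-1176439) = -70*(12 + 2*169)*(-171) + 1176439 = -70*(12 + 338)*(-171) + 1176439 = -70*350*(-171) + 1176439 = -24500*(-171) + 1176439 = 4189500 + 1176439 = 5365939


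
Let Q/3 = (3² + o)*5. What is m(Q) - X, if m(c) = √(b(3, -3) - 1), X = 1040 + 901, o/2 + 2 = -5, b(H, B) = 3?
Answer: -1941 + √2 ≈ -1939.6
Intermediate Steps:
o = -14 (o = -4 + 2*(-5) = -4 - 10 = -14)
X = 1941
Q = -75 (Q = 3*((3² - 14)*5) = 3*((9 - 14)*5) = 3*(-5*5) = 3*(-25) = -75)
m(c) = √2 (m(c) = √(3 - 1) = √2)
m(Q) - X = √2 - 1*1941 = √2 - 1941 = -1941 + √2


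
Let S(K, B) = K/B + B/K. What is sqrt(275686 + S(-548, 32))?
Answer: sqrt(82784448302)/548 ≈ 525.04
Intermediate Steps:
S(K, B) = B/K + K/B
sqrt(275686 + S(-548, 32)) = sqrt(275686 + (32/(-548) - 548/32)) = sqrt(275686 + (32*(-1/548) - 548*1/32)) = sqrt(275686 + (-8/137 - 137/8)) = sqrt(275686 - 18833/1096) = sqrt(302133023/1096) = sqrt(82784448302)/548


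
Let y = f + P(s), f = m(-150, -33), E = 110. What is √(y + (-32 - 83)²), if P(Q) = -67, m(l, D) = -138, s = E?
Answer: 2*√3255 ≈ 114.11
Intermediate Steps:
s = 110
f = -138
y = -205 (y = -138 - 67 = -205)
√(y + (-32 - 83)²) = √(-205 + (-32 - 83)²) = √(-205 + (-115)²) = √(-205 + 13225) = √13020 = 2*√3255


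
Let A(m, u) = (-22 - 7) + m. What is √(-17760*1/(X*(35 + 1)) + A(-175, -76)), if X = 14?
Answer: 4*I*√6594/21 ≈ 15.467*I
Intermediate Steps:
A(m, u) = -29 + m
√(-17760*1/(X*(35 + 1)) + A(-175, -76)) = √(-17760*1/(14*(35 + 1)) + (-29 - 175)) = √(-17760/(14*36) - 204) = √(-17760/504 - 204) = √(-17760*1/504 - 204) = √(-740/21 - 204) = √(-5024/21) = 4*I*√6594/21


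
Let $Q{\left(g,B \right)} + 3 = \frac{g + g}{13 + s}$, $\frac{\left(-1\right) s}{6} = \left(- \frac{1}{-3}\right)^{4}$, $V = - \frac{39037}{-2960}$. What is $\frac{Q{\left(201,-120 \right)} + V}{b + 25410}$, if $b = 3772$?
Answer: $\frac{42652633}{30146173280} \approx 0.0014149$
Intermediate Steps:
$V = \frac{39037}{2960}$ ($V = \left(-39037\right) \left(- \frac{1}{2960}\right) = \frac{39037}{2960} \approx 13.188$)
$s = - \frac{2}{27}$ ($s = - 6 \left(- \frac{1}{-3}\right)^{4} = - 6 \left(\left(-1\right) \left(- \frac{1}{3}\right)\right)^{4} = - \frac{6}{81} = \left(-6\right) \frac{1}{81} = - \frac{2}{27} \approx -0.074074$)
$Q{\left(g,B \right)} = -3 + \frac{54 g}{349}$ ($Q{\left(g,B \right)} = -3 + \frac{g + g}{13 - \frac{2}{27}} = -3 + \frac{2 g}{\frac{349}{27}} = -3 + 2 g \frac{27}{349} = -3 + \frac{54 g}{349}$)
$\frac{Q{\left(201,-120 \right)} + V}{b + 25410} = \frac{\left(-3 + \frac{54}{349} \cdot 201\right) + \frac{39037}{2960}}{3772 + 25410} = \frac{\left(-3 + \frac{10854}{349}\right) + \frac{39037}{2960}}{29182} = \left(\frac{9807}{349} + \frac{39037}{2960}\right) \frac{1}{29182} = \frac{42652633}{1033040} \cdot \frac{1}{29182} = \frac{42652633}{30146173280}$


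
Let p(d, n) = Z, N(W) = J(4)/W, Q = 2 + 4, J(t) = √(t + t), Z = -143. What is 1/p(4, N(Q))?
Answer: -1/143 ≈ -0.0069930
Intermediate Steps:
J(t) = √2*√t (J(t) = √(2*t) = √2*√t)
Q = 6
N(W) = 2*√2/W (N(W) = (√2*√4)/W = (√2*2)/W = (2*√2)/W = 2*√2/W)
p(d, n) = -143
1/p(4, N(Q)) = 1/(-143) = -1/143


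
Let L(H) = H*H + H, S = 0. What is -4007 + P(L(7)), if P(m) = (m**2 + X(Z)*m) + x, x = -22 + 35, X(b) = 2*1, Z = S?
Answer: -746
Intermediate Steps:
Z = 0
X(b) = 2
L(H) = H + H**2 (L(H) = H**2 + H = H + H**2)
x = 13
P(m) = 13 + m**2 + 2*m (P(m) = (m**2 + 2*m) + 13 = 13 + m**2 + 2*m)
-4007 + P(L(7)) = -4007 + (13 + (7*(1 + 7))**2 + 2*(7*(1 + 7))) = -4007 + (13 + (7*8)**2 + 2*(7*8)) = -4007 + (13 + 56**2 + 2*56) = -4007 + (13 + 3136 + 112) = -4007 + 3261 = -746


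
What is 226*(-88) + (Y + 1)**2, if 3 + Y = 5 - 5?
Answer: -19884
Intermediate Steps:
Y = -3 (Y = -3 + (5 - 5) = -3 + 0 = -3)
226*(-88) + (Y + 1)**2 = 226*(-88) + (-3 + 1)**2 = -19888 + (-2)**2 = -19888 + 4 = -19884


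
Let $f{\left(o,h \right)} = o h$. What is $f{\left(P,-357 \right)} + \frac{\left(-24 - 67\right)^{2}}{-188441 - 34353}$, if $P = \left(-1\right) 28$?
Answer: $\frac{171310811}{17138} \approx 9996.0$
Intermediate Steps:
$P = -28$
$f{\left(o,h \right)} = h o$
$f{\left(P,-357 \right)} + \frac{\left(-24 - 67\right)^{2}}{-188441 - 34353} = \left(-357\right) \left(-28\right) + \frac{\left(-24 - 67\right)^{2}}{-188441 - 34353} = 9996 + \frac{\left(-91\right)^{2}}{-222794} = 9996 + 8281 \left(- \frac{1}{222794}\right) = 9996 - \frac{637}{17138} = \frac{171310811}{17138}$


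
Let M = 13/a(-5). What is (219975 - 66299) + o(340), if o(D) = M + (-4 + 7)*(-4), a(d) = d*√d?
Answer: 153664 + 13*I*√5/25 ≈ 1.5366e+5 + 1.1628*I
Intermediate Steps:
a(d) = d^(3/2)
M = 13*I*√5/25 (M = 13/((-5)^(3/2)) = 13/((-5*I*√5)) = 13*(I*√5/25) = 13*I*√5/25 ≈ 1.1628*I)
o(D) = -12 + 13*I*√5/25 (o(D) = 13*I*√5/25 + (-4 + 7)*(-4) = 13*I*√5/25 + 3*(-4) = 13*I*√5/25 - 12 = -12 + 13*I*√5/25)
(219975 - 66299) + o(340) = (219975 - 66299) + (-12 + 13*I*√5/25) = 153676 + (-12 + 13*I*√5/25) = 153664 + 13*I*√5/25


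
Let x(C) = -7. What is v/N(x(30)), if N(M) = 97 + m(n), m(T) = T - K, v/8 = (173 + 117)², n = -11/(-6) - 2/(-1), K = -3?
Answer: 4036800/623 ≈ 6479.6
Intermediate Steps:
n = 23/6 (n = -11*(-⅙) - 2*(-1) = 11/6 + 2 = 23/6 ≈ 3.8333)
v = 672800 (v = 8*(173 + 117)² = 8*290² = 8*84100 = 672800)
m(T) = 3 + T (m(T) = T - 1*(-3) = T + 3 = 3 + T)
N(M) = 623/6 (N(M) = 97 + (3 + 23/6) = 97 + 41/6 = 623/6)
v/N(x(30)) = 672800/(623/6) = 672800*(6/623) = 4036800/623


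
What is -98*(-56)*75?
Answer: 411600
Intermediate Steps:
-98*(-56)*75 = 5488*75 = 411600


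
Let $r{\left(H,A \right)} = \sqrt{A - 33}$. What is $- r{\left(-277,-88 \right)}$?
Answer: $- 11 i \approx - 11.0 i$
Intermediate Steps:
$r{\left(H,A \right)} = \sqrt{-33 + A}$
$- r{\left(-277,-88 \right)} = - \sqrt{-33 - 88} = - \sqrt{-121} = - 11 i$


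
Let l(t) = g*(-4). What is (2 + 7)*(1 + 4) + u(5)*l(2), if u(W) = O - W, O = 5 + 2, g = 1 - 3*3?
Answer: 109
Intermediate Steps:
g = -8 (g = 1 - 9 = -8)
O = 7
l(t) = 32 (l(t) = -8*(-4) = 32)
u(W) = 7 - W
(2 + 7)*(1 + 4) + u(5)*l(2) = (2 + 7)*(1 + 4) + (7 - 1*5)*32 = 9*5 + (7 - 5)*32 = 45 + 2*32 = 45 + 64 = 109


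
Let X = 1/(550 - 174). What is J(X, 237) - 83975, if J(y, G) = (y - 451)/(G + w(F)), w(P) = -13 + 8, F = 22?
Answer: -7325476775/87232 ≈ -83977.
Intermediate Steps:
X = 1/376 ≈ 0.0026596
w(P) = -5
J(y, G) = (-451 + y)/(-5 + G) (J(y, G) = (y - 451)/(G - 5) = (-451 + y)/(-5 + G))
J(X, 237) - 83975 = (-451 + 1/376)/(-5 + 237) - 83975 = -169575/376/232 - 83975 = (1/232)*(-169575/376) - 83975 = -169575/87232 - 83975 = -7325476775/87232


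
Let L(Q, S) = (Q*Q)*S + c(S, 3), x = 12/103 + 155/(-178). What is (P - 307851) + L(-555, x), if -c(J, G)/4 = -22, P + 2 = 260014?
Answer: -5135144559/18334 ≈ -2.8009e+5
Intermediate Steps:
P = 260012 (P = -2 + 260014 = 260012)
x = -13829/18334 (x = 12*(1/103) + 155*(-1/178) = 12/103 - 155/178 = -13829/18334 ≈ -0.75428)
c(J, G) = 88 (c(J, G) = -4*(-22) = 88)
L(Q, S) = 88 + S*Q² (L(Q, S) = (Q*Q)*S + 88 = Q²*S + 88 = S*Q² + 88 = 88 + S*Q²)
(P - 307851) + L(-555, x) = (260012 - 307851) + (88 - 13829/18334*(-555)²) = -47839 + (88 - 13829/18334*308025) = -47839 + (88 - 4259677725/18334) = -47839 - 4258064333/18334 = -5135144559/18334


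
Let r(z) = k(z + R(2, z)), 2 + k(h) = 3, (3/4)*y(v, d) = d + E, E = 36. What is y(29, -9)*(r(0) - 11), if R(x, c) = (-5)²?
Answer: -360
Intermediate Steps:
R(x, c) = 25
y(v, d) = 48 + 4*d/3 (y(v, d) = 4*(d + 36)/3 = 4*(36 + d)/3 = 48 + 4*d/3)
k(h) = 1 (k(h) = -2 + 3 = 1)
r(z) = 1
y(29, -9)*(r(0) - 11) = (48 + (4/3)*(-9))*(1 - 11) = (48 - 12)*(-10) = 36*(-10) = -360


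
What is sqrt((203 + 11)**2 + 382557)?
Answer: sqrt(428353) ≈ 654.49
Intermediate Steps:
sqrt((203 + 11)**2 + 382557) = sqrt(214**2 + 382557) = sqrt(45796 + 382557) = sqrt(428353)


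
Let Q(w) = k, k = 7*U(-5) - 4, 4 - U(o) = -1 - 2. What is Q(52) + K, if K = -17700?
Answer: -17655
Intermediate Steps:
U(o) = 7 (U(o) = 4 - (-1 - 2) = 4 - 1*(-3) = 4 + 3 = 7)
k = 45 (k = 7*7 - 4 = 49 - 4 = 45)
Q(w) = 45
Q(52) + K = 45 - 17700 = -17655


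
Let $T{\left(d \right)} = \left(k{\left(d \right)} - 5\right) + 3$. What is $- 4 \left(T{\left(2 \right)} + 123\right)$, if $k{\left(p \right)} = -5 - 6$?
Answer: $-440$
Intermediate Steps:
$k{\left(p \right)} = -11$ ($k{\left(p \right)} = -5 - 6 = -11$)
$T{\left(d \right)} = -13$ ($T{\left(d \right)} = \left(-11 - 5\right) + 3 = -16 + 3 = -13$)
$- 4 \left(T{\left(2 \right)} + 123\right) = - 4 \left(-13 + 123\right) = \left(-4\right) 110 = -440$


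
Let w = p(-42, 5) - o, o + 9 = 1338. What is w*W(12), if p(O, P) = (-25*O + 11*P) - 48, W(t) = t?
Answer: -3264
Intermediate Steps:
o = 1329 (o = -9 + 1338 = 1329)
p(O, P) = -48 - 25*O + 11*P
w = -272 (w = (-48 - 25*(-42) + 11*5) - 1*1329 = (-48 + 1050 + 55) - 1329 = 1057 - 1329 = -272)
w*W(12) = -272*12 = -3264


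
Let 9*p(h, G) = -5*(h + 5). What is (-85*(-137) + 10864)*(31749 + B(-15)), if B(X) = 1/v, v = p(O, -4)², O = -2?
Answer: 17866158606/25 ≈ 7.1465e+8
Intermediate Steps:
p(h, G) = -25/9 - 5*h/9 (p(h, G) = (-5*(h + 5))/9 = (-5*(5 + h))/9 = (-25 - 5*h)/9 = -25/9 - 5*h/9)
v = 25/9 (v = (-25/9 - 5/9*(-2))² = (-25/9 + 10/9)² = (-5/3)² = 25/9 ≈ 2.7778)
B(X) = 9/25 (B(X) = 1/(25/9) = 9/25)
(-85*(-137) + 10864)*(31749 + B(-15)) = (-85*(-137) + 10864)*(31749 + 9/25) = (11645 + 10864)*(793734/25) = 22509*(793734/25) = 17866158606/25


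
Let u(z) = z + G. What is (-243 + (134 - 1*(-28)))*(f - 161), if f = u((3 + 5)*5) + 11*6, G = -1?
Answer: 4536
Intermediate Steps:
u(z) = -1 + z (u(z) = z - 1 = -1 + z)
f = 105 (f = (-1 + (3 + 5)*5) + 11*6 = (-1 + 8*5) + 66 = (-1 + 40) + 66 = 39 + 66 = 105)
(-243 + (134 - 1*(-28)))*(f - 161) = (-243 + (134 - 1*(-28)))*(105 - 161) = (-243 + (134 + 28))*(-56) = (-243 + 162)*(-56) = -81*(-56) = 4536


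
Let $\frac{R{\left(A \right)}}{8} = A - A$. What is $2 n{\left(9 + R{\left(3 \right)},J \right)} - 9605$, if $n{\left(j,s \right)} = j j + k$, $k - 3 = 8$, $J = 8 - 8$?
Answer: $-9421$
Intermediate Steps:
$R{\left(A \right)} = 0$ ($R{\left(A \right)} = 8 \left(A - A\right) = 8 \cdot 0 = 0$)
$J = 0$ ($J = 8 - 8 = 0$)
$k = 11$ ($k = 3 + 8 = 11$)
$n{\left(j,s \right)} = 11 + j^{2}$ ($n{\left(j,s \right)} = j j + 11 = j^{2} + 11 = 11 + j^{2}$)
$2 n{\left(9 + R{\left(3 \right)},J \right)} - 9605 = 2 \left(11 + \left(9 + 0\right)^{2}\right) - 9605 = 2 \left(11 + 9^{2}\right) - 9605 = 2 \left(11 + 81\right) - 9605 = 2 \cdot 92 - 9605 = 184 - 9605 = -9421$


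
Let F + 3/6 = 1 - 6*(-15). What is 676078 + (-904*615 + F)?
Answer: 240417/2 ≈ 1.2021e+5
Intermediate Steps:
F = 181/2 (F = -1/2 + (1 - 6*(-15)) = -1/2 + (1 + 90) = -1/2 + 91 = 181/2 ≈ 90.500)
676078 + (-904*615 + F) = 676078 + (-904*615 + 181/2) = 676078 + (-555960 + 181/2) = 676078 - 1111739/2 = 240417/2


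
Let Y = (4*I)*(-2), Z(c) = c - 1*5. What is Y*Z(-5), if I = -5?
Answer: -400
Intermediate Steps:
Z(c) = -5 + c (Z(c) = c - 5 = -5 + c)
Y = 40 (Y = (4*(-5))*(-2) = -20*(-2) = 40)
Y*Z(-5) = 40*(-5 - 5) = 40*(-10) = -400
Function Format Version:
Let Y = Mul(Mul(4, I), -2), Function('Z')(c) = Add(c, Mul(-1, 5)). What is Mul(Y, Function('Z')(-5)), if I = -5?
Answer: -400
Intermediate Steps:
Function('Z')(c) = Add(-5, c) (Function('Z')(c) = Add(c, -5) = Add(-5, c))
Y = 40 (Y = Mul(Mul(4, -5), -2) = Mul(-20, -2) = 40)
Mul(Y, Function('Z')(-5)) = Mul(40, Add(-5, -5)) = Mul(40, -10) = -400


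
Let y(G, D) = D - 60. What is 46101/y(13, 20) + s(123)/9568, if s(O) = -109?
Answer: -55137341/47840 ≈ -1152.5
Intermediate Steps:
y(G, D) = -60 + D
46101/y(13, 20) + s(123)/9568 = 46101/(-60 + 20) - 109/9568 = 46101/(-40) - 109*1/9568 = 46101*(-1/40) - 109/9568 = -46101/40 - 109/9568 = -55137341/47840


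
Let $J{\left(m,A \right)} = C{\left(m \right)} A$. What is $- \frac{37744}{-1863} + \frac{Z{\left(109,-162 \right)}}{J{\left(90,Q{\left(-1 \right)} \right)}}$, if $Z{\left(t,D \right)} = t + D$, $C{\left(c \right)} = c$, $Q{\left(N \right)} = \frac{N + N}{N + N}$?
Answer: $\frac{366469}{18630} \approx 19.671$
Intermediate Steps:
$Q{\left(N \right)} = 1$ ($Q{\left(N \right)} = \frac{2 N}{2 N} = 2 N \frac{1}{2 N} = 1$)
$J{\left(m,A \right)} = A m$ ($J{\left(m,A \right)} = m A = A m$)
$Z{\left(t,D \right)} = D + t$
$- \frac{37744}{-1863} + \frac{Z{\left(109,-162 \right)}}{J{\left(90,Q{\left(-1 \right)} \right)}} = - \frac{37744}{-1863} + \frac{-162 + 109}{1 \cdot 90} = \left(-37744\right) \left(- \frac{1}{1863}\right) - \frac{53}{90} = \frac{37744}{1863} - \frac{53}{90} = \frac{366469}{18630}$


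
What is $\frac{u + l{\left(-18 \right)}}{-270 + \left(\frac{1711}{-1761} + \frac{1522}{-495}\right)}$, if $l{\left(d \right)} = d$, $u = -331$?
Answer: $\frac{101407185}{79628279} \approx 1.2735$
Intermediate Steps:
$\frac{u + l{\left(-18 \right)}}{-270 + \left(\frac{1711}{-1761} + \frac{1522}{-495}\right)} = \frac{-331 - 18}{-270 + \left(\frac{1711}{-1761} + \frac{1522}{-495}\right)} = - \frac{349}{-270 + \left(1711 \left(- \frac{1}{1761}\right) + 1522 \left(- \frac{1}{495}\right)\right)} = - \frac{349}{-270 - \frac{1175729}{290565}} = - \frac{349}{- \frac{79628279}{290565}} = \left(-349\right) \left(- \frac{290565}{79628279}\right) = \frac{101407185}{79628279}$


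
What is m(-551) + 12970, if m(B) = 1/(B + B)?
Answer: 14292939/1102 ≈ 12970.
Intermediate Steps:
m(B) = 1/(2*B)
m(-551) + 12970 = (½)/(-551) + 12970 = (½)*(-1/551) + 12970 = -1/1102 + 12970 = 14292939/1102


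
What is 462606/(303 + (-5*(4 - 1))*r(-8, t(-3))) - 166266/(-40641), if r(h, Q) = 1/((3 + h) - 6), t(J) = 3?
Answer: 371622103/243846 ≈ 1524.0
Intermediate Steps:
r(h, Q) = 1/(-3 + h)
462606/(303 + (-5*(4 - 1))*r(-8, t(-3))) - 166266/(-40641) = 462606/(303 + (-5*(4 - 1))/(-3 - 8)) - 166266/(-40641) = 462606/(303 - 5*3/(-11)) - 166266*(-1/40641) = 462606/(303 - 15*(-1/11)) + 55422/13547 = 462606/(303 + 15/11) + 55422/13547 = 462606/(3348/11) + 55422/13547 = 462606*(11/3348) + 55422/13547 = 848111/558 + 55422/13547 = 371622103/243846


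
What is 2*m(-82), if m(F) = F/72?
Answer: -41/18 ≈ -2.2778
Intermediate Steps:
m(F) = F/72 (m(F) = F*(1/72) = F/72)
2*m(-82) = 2*((1/72)*(-82)) = 2*(-41/36) = -41/18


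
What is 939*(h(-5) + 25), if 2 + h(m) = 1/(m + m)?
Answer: 215031/10 ≈ 21503.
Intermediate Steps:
h(m) = -2 + 1/(2*m) (h(m) = -2 + 1/(m + m) = -2 + 1/(2*m))
939*(h(-5) + 25) = 939*((-2 + (½)/(-5)) + 25) = 939*((-2 + (½)*(-⅕)) + 25) = 939*((-2 - ⅒) + 25) = 939*(-21/10 + 25) = 939*(229/10) = 215031/10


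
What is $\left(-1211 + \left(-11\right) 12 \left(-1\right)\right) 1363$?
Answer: $-1470677$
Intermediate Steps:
$\left(-1211 + \left(-11\right) 12 \left(-1\right)\right) 1363 = \left(-1211 - -132\right) 1363 = \left(-1211 + 132\right) 1363 = \left(-1079\right) 1363 = -1470677$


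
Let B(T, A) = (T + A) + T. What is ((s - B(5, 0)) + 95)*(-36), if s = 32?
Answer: -4212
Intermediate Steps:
B(T, A) = A + 2*T (B(T, A) = (A + T) + T = A + 2*T)
((s - B(5, 0)) + 95)*(-36) = ((32 - (0 + 2*5)) + 95)*(-36) = ((32 - (0 + 10)) + 95)*(-36) = ((32 - 1*10) + 95)*(-36) = ((32 - 10) + 95)*(-36) = (22 + 95)*(-36) = 117*(-36) = -4212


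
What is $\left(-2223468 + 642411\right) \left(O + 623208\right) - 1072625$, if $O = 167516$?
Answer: $-1250180787893$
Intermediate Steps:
$\left(-2223468 + 642411\right) \left(O + 623208\right) - 1072625 = \left(-2223468 + 642411\right) \left(167516 + 623208\right) - 1072625 = \left(-1581057\right) 790724 - 1072625 = -1250179715268 - 1072625 = -1250180787893$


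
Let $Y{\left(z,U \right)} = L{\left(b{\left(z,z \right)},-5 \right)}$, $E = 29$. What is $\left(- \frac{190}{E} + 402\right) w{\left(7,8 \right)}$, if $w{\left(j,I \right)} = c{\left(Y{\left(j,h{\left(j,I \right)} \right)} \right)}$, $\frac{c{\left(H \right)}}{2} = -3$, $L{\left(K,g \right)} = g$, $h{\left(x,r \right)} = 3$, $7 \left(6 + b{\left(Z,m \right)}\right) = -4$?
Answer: $- \frac{68808}{29} \approx -2372.7$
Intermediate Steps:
$b{\left(Z,m \right)} = - \frac{46}{7}$ ($b{\left(Z,m \right)} = -6 + \frac{1}{7} \left(-4\right) = -6 - \frac{4}{7} = - \frac{46}{7}$)
$Y{\left(z,U \right)} = -5$
$c{\left(H \right)} = -6$ ($c{\left(H \right)} = 2 \left(-3\right) = -6$)
$w{\left(j,I \right)} = -6$
$\left(- \frac{190}{E} + 402\right) w{\left(7,8 \right)} = \left(- \frac{190}{29} + 402\right) \left(-6\right) = \frac{11468}{29} \left(-6\right) = - \frac{68808}{29}$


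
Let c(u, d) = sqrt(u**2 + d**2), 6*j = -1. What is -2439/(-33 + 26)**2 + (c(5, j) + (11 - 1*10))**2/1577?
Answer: -138420995/2781828 + sqrt(901)/4731 ≈ -49.753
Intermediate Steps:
j = -1/6 (j = (1/6)*(-1) = -1/6 ≈ -0.16667)
c(u, d) = sqrt(d**2 + u**2)
-2439/(-33 + 26)**2 + (c(5, j) + (11 - 1*10))**2/1577 = -2439/(-33 + 26)**2 + (sqrt((-1/6)**2 + 5**2) + (11 - 1*10))**2/1577 = -2439/((-7)**2) + (sqrt(1/36 + 25) + (11 - 10))**2*(1/1577) = -2439/49 + (sqrt(901/36) + 1)**2*(1/1577) = -2439*1/49 + (sqrt(901)/6 + 1)**2*(1/1577) = -2439/49 + (1 + sqrt(901)/6)**2*(1/1577) = -2439/49 + (1 + sqrt(901)/6)**2/1577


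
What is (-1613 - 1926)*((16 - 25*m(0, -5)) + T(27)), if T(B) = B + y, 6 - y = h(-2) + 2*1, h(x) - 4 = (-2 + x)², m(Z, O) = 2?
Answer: 81397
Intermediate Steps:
h(x) = 4 + (-2 + x)²
y = -16 (y = 6 - ((4 + (-2 - 2)²) + 2*1) = 6 - ((4 + (-4)²) + 2) = 6 - ((4 + 16) + 2) = 6 - (20 + 2) = 6 - 1*22 = 6 - 22 = -16)
T(B) = -16 + B (T(B) = B - 16 = -16 + B)
(-1613 - 1926)*((16 - 25*m(0, -5)) + T(27)) = (-1613 - 1926)*((16 - 25*2) + (-16 + 27)) = -3539*((16 - 50) + 11) = -3539*(-34 + 11) = -3539*(-23) = 81397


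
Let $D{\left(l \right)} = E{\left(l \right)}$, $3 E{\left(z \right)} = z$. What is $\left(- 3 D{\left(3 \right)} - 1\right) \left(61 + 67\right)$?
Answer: $-512$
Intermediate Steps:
$E{\left(z \right)} = \frac{z}{3}$
$D{\left(l \right)} = \frac{l}{3}$
$\left(- 3 D{\left(3 \right)} - 1\right) \left(61 + 67\right) = \left(- 3 \cdot \frac{1}{3} \cdot 3 - 1\right) \left(61 + 67\right) = \left(\left(-3\right) 1 - 1\right) 128 = \left(-3 - 1\right) 128 = \left(-4\right) 128 = -512$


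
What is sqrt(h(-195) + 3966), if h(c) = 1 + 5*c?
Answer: 4*sqrt(187) ≈ 54.699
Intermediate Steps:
sqrt(h(-195) + 3966) = sqrt((1 + 5*(-195)) + 3966) = sqrt((1 - 975) + 3966) = sqrt(-974 + 3966) = sqrt(2992) = 4*sqrt(187)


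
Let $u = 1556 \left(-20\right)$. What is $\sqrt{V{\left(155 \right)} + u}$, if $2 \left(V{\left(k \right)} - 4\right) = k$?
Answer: $\frac{i \sqrt{124154}}{2} \approx 176.18 i$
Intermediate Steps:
$V{\left(k \right)} = 4 + \frac{k}{2}$
$u = -31120$
$\sqrt{V{\left(155 \right)} + u} = \sqrt{\left(4 + \frac{1}{2} \cdot 155\right) - 31120} = \sqrt{\left(4 + \frac{155}{2}\right) - 31120} = \sqrt{\frac{163}{2} - 31120} = \sqrt{- \frac{62077}{2}} = \frac{i \sqrt{124154}}{2}$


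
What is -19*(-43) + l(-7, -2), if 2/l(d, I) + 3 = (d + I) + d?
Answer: 15521/19 ≈ 816.89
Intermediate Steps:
l(d, I) = 2/(-3 + I + 2*d) (l(d, I) = 2/(-3 + ((d + I) + d)) = 2/(-3 + ((I + d) + d)) = 2/(-3 + (I + 2*d)) = 2/(-3 + I + 2*d))
-19*(-43) + l(-7, -2) = -19*(-43) + 2/(-3 - 2 + 2*(-7)) = 817 + 2/(-3 - 2 - 14) = 817 + 2/(-19) = 817 + 2*(-1/19) = 817 - 2/19 = 15521/19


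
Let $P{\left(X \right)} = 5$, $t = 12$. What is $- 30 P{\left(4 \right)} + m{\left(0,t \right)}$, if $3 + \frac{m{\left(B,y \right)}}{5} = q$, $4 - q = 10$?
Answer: $-195$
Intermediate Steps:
$q = -6$ ($q = 4 - 10 = -6$)
$m{\left(B,y \right)} = -45$ ($m{\left(B,y \right)} = -15 + 5 \left(-6\right) = -15 - 30 = -45$)
$- 30 P{\left(4 \right)} + m{\left(0,t \right)} = \left(-30\right) 5 - 45 = -150 - 45 = -195$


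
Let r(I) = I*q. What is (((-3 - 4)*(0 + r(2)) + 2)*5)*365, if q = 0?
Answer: 3650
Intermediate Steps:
r(I) = 0 (r(I) = I*0 = 0)
(((-3 - 4)*(0 + r(2)) + 2)*5)*365 = (((-3 - 4)*(0 + 0) + 2)*5)*365 = ((-7*0 + 2)*5)*365 = ((0 + 2)*5)*365 = (2*5)*365 = 10*365 = 3650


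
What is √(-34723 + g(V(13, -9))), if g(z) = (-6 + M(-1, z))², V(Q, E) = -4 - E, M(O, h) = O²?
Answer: I*√34698 ≈ 186.27*I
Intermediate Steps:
g(z) = 25 (g(z) = (-6 + (-1)²)² = (-6 + 1)² = (-5)² = 25)
√(-34723 + g(V(13, -9))) = √(-34723 + 25) = √(-34698) = I*√34698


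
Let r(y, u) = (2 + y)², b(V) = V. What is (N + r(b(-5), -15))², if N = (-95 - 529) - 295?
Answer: 828100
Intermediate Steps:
N = -919 (N = -624 - 295 = -919)
(N + r(b(-5), -15))² = (-919 + (2 - 5)²)² = (-919 + (-3)²)² = (-919 + 9)² = (-910)² = 828100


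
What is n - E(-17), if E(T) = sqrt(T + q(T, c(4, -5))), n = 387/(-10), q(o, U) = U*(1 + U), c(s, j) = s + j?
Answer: -387/10 - I*sqrt(17) ≈ -38.7 - 4.1231*I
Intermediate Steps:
c(s, j) = j + s
n = -387/10 (n = 387*(-1/10) = -387/10 ≈ -38.700)
E(T) = sqrt(T) (E(T) = sqrt(T + (-5 + 4)*(1 + (-5 + 4))) = sqrt(T - (1 - 1)) = sqrt(T - 1*0) = sqrt(T + 0) = sqrt(T))
n - E(-17) = -387/10 - sqrt(-17) = -387/10 - I*sqrt(17)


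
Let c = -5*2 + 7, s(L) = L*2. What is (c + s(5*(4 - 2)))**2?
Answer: 289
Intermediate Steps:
s(L) = 2*L
c = -3 (c = -10 + 7 = -3)
(c + s(5*(4 - 2)))**2 = (-3 + 2*(5*(4 - 2)))**2 = (-3 + 2*(5*2))**2 = (-3 + 2*10)**2 = (-3 + 20)**2 = 17**2 = 289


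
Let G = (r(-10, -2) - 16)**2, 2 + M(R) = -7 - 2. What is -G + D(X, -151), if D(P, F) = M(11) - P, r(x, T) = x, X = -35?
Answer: -652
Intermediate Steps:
M(R) = -11 (M(R) = -2 + (-7 - 2) = -2 - 9 = -11)
D(P, F) = -11 - P
G = 676 (G = (-10 - 16)**2 = (-26)**2 = 676)
-G + D(X, -151) = -1*676 + (-11 - 1*(-35)) = -676 + (-11 + 35) = -676 + 24 = -652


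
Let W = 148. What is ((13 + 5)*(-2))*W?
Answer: -5328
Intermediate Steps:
((13 + 5)*(-2))*W = ((13 + 5)*(-2))*148 = (18*(-2))*148 = -36*148 = -5328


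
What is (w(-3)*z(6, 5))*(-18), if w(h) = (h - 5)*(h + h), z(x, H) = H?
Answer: -4320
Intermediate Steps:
w(h) = 2*h*(-5 + h) (w(h) = (-5 + h)*(2*h) = 2*h*(-5 + h))
(w(-3)*z(6, 5))*(-18) = ((2*(-3)*(-5 - 3))*5)*(-18) = ((2*(-3)*(-8))*5)*(-18) = (48*5)*(-18) = 240*(-18) = -4320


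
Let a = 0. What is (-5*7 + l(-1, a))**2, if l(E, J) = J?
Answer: 1225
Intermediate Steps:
(-5*7 + l(-1, a))**2 = (-5*7 + 0)**2 = (-35 + 0)**2 = (-35)**2 = 1225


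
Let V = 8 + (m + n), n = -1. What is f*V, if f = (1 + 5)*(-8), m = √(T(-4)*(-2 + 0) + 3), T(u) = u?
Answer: -336 - 48*√11 ≈ -495.20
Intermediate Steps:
m = √11 (m = √(-4*(-2 + 0) + 3) = √(-4*(-2) + 3) = √(8 + 3) = √11 ≈ 3.3166)
f = -48 (f = 6*(-8) = -48)
V = 7 + √11 (V = 8 + (√11 - 1) = 8 + (-1 + √11) = 7 + √11 ≈ 10.317)
f*V = -48*(7 + √11) = -336 - 48*√11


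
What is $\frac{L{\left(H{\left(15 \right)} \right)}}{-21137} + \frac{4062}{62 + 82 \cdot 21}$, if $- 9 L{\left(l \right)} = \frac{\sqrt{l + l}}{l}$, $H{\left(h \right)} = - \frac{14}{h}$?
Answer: $\frac{2031}{892} - \frac{i \sqrt{105}}{1331631} \approx 2.2769 - 7.695 \cdot 10^{-6} i$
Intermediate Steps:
$H{\left(h \right)} = - \frac{14}{h}$
$L{\left(l \right)} = - \frac{\sqrt{2}}{9 \sqrt{l}}$ ($L{\left(l \right)} = - \frac{\sqrt{l + l} \frac{1}{l}}{9} = - \frac{\sqrt{2 l} \frac{1}{l}}{9} = - \frac{\sqrt{2} \sqrt{l} \frac{1}{l}}{9} = - \frac{\sqrt{2} \frac{1}{\sqrt{l}}}{9} = - \frac{\sqrt{2}}{9 \sqrt{l}}$)
$\frac{L{\left(H{\left(15 \right)} \right)}}{-21137} + \frac{4062}{62 + 82 \cdot 21} = \frac{\left(- \frac{1}{9}\right) \sqrt{2} \frac{1}{\sqrt{- \frac{14}{15}}}}{-21137} + \frac{4062}{62 + 82 \cdot 21} = - \frac{\sqrt{2}}{9 \frac{i \sqrt{210}}{15}} \left(- \frac{1}{21137}\right) + \frac{4062}{62 + 1722} = - \frac{\sqrt{2}}{9 \frac{i \sqrt{210}}{15}} \left(- \frac{1}{21137}\right) + \frac{4062}{1784} = - \frac{\sqrt{2} \left(- \frac{i \sqrt{210}}{14}\right)}{9} \left(- \frac{1}{21137}\right) + 4062 \cdot \frac{1}{1784} = \frac{i \sqrt{105}}{63} \left(- \frac{1}{21137}\right) + \frac{2031}{892} = - \frac{i \sqrt{105}}{1331631} + \frac{2031}{892} = \frac{2031}{892} - \frac{i \sqrt{105}}{1331631}$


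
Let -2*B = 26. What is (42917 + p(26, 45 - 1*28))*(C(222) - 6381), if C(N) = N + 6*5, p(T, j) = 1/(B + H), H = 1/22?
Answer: -24988592889/95 ≈ -2.6304e+8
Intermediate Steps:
B = -13 (B = -1/2*26 = -13)
H = 1/22 ≈ 0.045455
p(T, j) = -22/285 (p(T, j) = 1/(-13 + 1/22) = 1/(-285/22) = -22/285)
C(N) = 30 + N (C(N) = N + 30 = 30 + N)
(42917 + p(26, 45 - 1*28))*(C(222) - 6381) = (42917 - 22/285)*((30 + 222) - 6381) = 12231323*(252 - 6381)/285 = (12231323/285)*(-6129) = -24988592889/95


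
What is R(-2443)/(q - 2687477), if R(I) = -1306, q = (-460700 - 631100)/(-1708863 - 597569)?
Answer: 376525024/774810232533 ≈ 0.00048596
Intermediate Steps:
q = 136475/288304 (q = -1091800/(-2306432) = -1091800*(-1/2306432) = 136475/288304 ≈ 0.47337)
R(-2443)/(q - 2687477) = -1306/(136475/288304 - 2687477) = -1306/(-774810232533/288304) = -1306*(-288304/774810232533) = 376525024/774810232533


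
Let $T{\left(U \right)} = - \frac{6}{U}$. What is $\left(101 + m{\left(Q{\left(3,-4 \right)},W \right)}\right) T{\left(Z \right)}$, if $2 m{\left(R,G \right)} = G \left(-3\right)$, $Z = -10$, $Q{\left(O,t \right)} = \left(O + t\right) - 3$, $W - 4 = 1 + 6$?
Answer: $\frac{507}{10} \approx 50.7$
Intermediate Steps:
$W = 11$ ($W = 4 + \left(1 + 6\right) = 4 + 7 = 11$)
$Q{\left(O,t \right)} = -3 + O + t$
$m{\left(R,G \right)} = - \frac{3 G}{2}$ ($m{\left(R,G \right)} = \frac{G \left(-3\right)}{2} = \frac{\left(-3\right) G}{2} = - \frac{3 G}{2}$)
$\left(101 + m{\left(Q{\left(3,-4 \right)},W \right)}\right) T{\left(Z \right)} = \left(101 - \frac{33}{2}\right) \left(- \frac{6}{-10}\right) = \left(101 - \frac{33}{2}\right) \left(\left(-6\right) \left(- \frac{1}{10}\right)\right) = \frac{169}{2} \cdot \frac{3}{5} = \frac{507}{10}$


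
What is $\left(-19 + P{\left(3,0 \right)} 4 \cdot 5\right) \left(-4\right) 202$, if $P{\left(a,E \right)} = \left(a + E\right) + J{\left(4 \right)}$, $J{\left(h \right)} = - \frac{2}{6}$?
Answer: $- \frac{83224}{3} \approx -27741.0$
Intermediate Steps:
$J{\left(h \right)} = - \frac{1}{3}$ ($J{\left(h \right)} = \left(-2\right) \frac{1}{6} = - \frac{1}{3}$)
$P{\left(a,E \right)} = - \frac{1}{3} + E + a$ ($P{\left(a,E \right)} = \left(a + E\right) - \frac{1}{3} = \left(E + a\right) - \frac{1}{3} = - \frac{1}{3} + E + a$)
$\left(-19 + P{\left(3,0 \right)} 4 \cdot 5\right) \left(-4\right) 202 = \left(-19 + \left(- \frac{1}{3} + 0 + 3\right) 4 \cdot 5\right) \left(-4\right) 202 = \left(-19 + \frac{8}{3} \cdot 4 \cdot 5\right) \left(-4\right) 202 = \left(-19 + \frac{32}{3} \cdot 5\right) \left(-4\right) 202 = \left(-19 + \frac{160}{3}\right) \left(-4\right) 202 = \frac{103}{3} \left(-4\right) 202 = \left(- \frac{412}{3}\right) 202 = - \frac{83224}{3}$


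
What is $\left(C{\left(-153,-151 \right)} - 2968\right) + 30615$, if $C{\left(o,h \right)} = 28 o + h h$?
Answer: $46164$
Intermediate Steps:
$C{\left(o,h \right)} = h^{2} + 28 o$ ($C{\left(o,h \right)} = 28 o + h^{2} = h^{2} + 28 o$)
$\left(C{\left(-153,-151 \right)} - 2968\right) + 30615 = \left(\left(\left(-151\right)^{2} + 28 \left(-153\right)\right) - 2968\right) + 30615 = \left(\left(22801 - 4284\right) - 2968\right) + 30615 = \left(18517 - 2968\right) + 30615 = 15549 + 30615 = 46164$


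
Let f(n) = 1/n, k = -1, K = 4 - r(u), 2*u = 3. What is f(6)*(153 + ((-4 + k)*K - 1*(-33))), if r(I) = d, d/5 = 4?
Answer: 133/3 ≈ 44.333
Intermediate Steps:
d = 20 (d = 5*4 = 20)
u = 3/2 (u = (½)*3 = 3/2 ≈ 1.5000)
r(I) = 20
K = -16 (K = 4 - 1*20 = 4 - 20 = -16)
f(6)*(153 + ((-4 + k)*K - 1*(-33))) = (153 + ((-4 - 1)*(-16) - 1*(-33)))/6 = (153 + (-5*(-16) + 33))/6 = (153 + (80 + 33))/6 = (153 + 113)/6 = (⅙)*266 = 133/3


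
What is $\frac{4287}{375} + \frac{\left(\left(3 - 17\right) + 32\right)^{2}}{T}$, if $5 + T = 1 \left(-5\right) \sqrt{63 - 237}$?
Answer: $\frac{9679}{875} + \frac{324 i \sqrt{174}}{875} \approx 11.062 + 4.8844 i$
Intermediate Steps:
$T = -5 - 5 i \sqrt{174}$ ($T = -5 + 1 \left(-5\right) \sqrt{63 - 237} = -5 - 5 \sqrt{-174} = -5 - 5 i \sqrt{174} \approx -5.0 - 65.955 i$)
$\frac{4287}{375} + \frac{\left(\left(3 - 17\right) + 32\right)^{2}}{T} = \frac{4287}{375} + \frac{\left(\left(3 - 17\right) + 32\right)^{2}}{-5 - 5 i \sqrt{174}} = 4287 \cdot \frac{1}{375} + \frac{\left(\left(3 - 17\right) + 32\right)^{2}}{-5 - 5 i \sqrt{174}} = \frac{1429}{125} + \frac{\left(-14 + 32\right)^{2}}{-5 - 5 i \sqrt{174}} = \frac{1429}{125} + \frac{18^{2}}{-5 - 5 i \sqrt{174}} = \frac{1429}{125} + \frac{324}{-5 - 5 i \sqrt{174}}$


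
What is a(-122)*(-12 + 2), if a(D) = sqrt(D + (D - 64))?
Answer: -20*I*sqrt(77) ≈ -175.5*I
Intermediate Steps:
a(D) = sqrt(-64 + 2*D) (a(D) = sqrt(D + (-64 + D)) = sqrt(-64 + 2*D))
a(-122)*(-12 + 2) = sqrt(-64 + 2*(-122))*(-12 + 2) = sqrt(-64 - 244)*(-10) = sqrt(-308)*(-10) = (2*I*sqrt(77))*(-10) = -20*I*sqrt(77)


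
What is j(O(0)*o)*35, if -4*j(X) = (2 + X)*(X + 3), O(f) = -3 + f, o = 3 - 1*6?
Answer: -1155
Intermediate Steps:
o = -3 (o = 3 - 6 = -3)
j(X) = -(2 + X)*(3 + X)/4 (j(X) = -(2 + X)*(X + 3)/4 = -(2 + X)*(3 + X)/4)
j(O(0)*o)*35 = (-3/2 - 5*(-3 + 0)*(-3)/4 - 9*(-3 + 0)**2/4)*35 = (-3/2 - (-15)*(-3)/4 - (-3*(-3))**2/4)*35 = (-3/2 - 5/4*9 - 1/4*9**2)*35 = (-3/2 - 45/4 - 1/4*81)*35 = (-3/2 - 45/4 - 81/4)*35 = -33*35 = -1155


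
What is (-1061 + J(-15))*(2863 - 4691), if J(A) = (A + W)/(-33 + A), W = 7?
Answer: 5817610/3 ≈ 1.9392e+6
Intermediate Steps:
J(A) = (7 + A)/(-33 + A) (J(A) = (A + 7)/(-33 + A) = (7 + A)/(-33 + A))
(-1061 + J(-15))*(2863 - 4691) = (-1061 + (7 - 15)/(-33 - 15))*(2863 - 4691) = (-1061 - 8/(-48))*(-1828) = (-1061 - 1/48*(-8))*(-1828) = (-1061 + ⅙)*(-1828) = -6365/6*(-1828) = 5817610/3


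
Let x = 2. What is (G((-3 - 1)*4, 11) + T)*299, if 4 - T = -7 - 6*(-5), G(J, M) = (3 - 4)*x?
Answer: -6279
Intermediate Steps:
G(J, M) = -2 (G(J, M) = (3 - 4)*2 = -1*2 = -2)
T = -19 (T = 4 - (-7 - 6*(-5)) = 4 - (-7 + 30) = 4 - 1*23 = 4 - 23 = -19)
(G((-3 - 1)*4, 11) + T)*299 = (-2 - 19)*299 = -21*299 = -6279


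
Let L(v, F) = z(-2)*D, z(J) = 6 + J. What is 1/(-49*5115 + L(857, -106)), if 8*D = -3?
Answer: -2/501273 ≈ -3.9898e-6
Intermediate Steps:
D = -3/8 (D = (1/8)*(-3) = -3/8 ≈ -0.37500)
L(v, F) = -3/2 (L(v, F) = (6 - 2)*(-3/8) = 4*(-3/8) = -3/2)
1/(-49*5115 + L(857, -106)) = 1/(-49*5115 - 3/2) = 1/(-250635 - 3/2) = 1/(-501273/2) = -2/501273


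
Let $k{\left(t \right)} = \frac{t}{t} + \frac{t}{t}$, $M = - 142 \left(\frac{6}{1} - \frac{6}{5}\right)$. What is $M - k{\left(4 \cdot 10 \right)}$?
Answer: $- \frac{3418}{5} \approx -683.6$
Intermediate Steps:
$M = - \frac{3408}{5}$ ($M = - 142 \left(6 \cdot 1 - \frac{6}{5}\right) = - 142 \left(6 - \frac{6}{5}\right) = \left(-142\right) \frac{24}{5} = - \frac{3408}{5} \approx -681.6$)
$k{\left(t \right)} = 2$ ($k{\left(t \right)} = 1 + 1 = 2$)
$M - k{\left(4 \cdot 10 \right)} = - \frac{3408}{5} - 2 = - \frac{3418}{5}$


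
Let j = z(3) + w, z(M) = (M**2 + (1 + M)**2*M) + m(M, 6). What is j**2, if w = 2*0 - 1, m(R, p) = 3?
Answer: 3481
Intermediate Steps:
z(M) = 3 + M**2 + M*(1 + M)**2 (z(M) = (M**2 + (1 + M)**2*M) + 3 = (M**2 + M*(1 + M)**2) + 3 = 3 + M**2 + M*(1 + M)**2)
w = -1 (w = 0 - 1 = -1)
j = 59 (j = (3 + 3**2 + 3*(1 + 3)**2) - 1 = (3 + 9 + 3*4**2) - 1 = (3 + 9 + 3*16) - 1 = (3 + 9 + 48) - 1 = 60 - 1 = 59)
j**2 = 59**2 = 3481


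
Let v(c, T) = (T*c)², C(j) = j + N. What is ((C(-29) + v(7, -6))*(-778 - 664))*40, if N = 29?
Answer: -101747520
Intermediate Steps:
C(j) = 29 + j (C(j) = j + 29 = 29 + j)
v(c, T) = T²*c²
((C(-29) + v(7, -6))*(-778 - 664))*40 = (((29 - 29) + (-6)²*7²)*(-778 - 664))*40 = ((0 + 36*49)*(-1442))*40 = ((0 + 1764)*(-1442))*40 = (1764*(-1442))*40 = -2543688*40 = -101747520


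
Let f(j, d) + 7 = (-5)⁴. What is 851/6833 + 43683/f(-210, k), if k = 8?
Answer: 99670619/1407598 ≈ 70.809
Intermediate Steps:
f(j, d) = 618 (f(j, d) = -7 + (-5)⁴ = -7 + 625 = 618)
851/6833 + 43683/f(-210, k) = 851/6833 + 43683/618 = 851*(1/6833) + 43683*(1/618) = 851/6833 + 14561/206 = 99670619/1407598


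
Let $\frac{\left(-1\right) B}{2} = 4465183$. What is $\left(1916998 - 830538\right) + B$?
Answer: $-7843906$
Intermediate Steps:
$B = -8930366$ ($B = \left(-2\right) 4465183 = -8930366$)
$\left(1916998 - 830538\right) + B = \left(1916998 - 830538\right) - 8930366 = 1086460 - 8930366 = -7843906$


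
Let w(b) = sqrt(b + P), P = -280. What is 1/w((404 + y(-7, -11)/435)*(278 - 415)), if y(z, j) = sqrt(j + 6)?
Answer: sqrt(435)/sqrt(-24198180 - 137*I*sqrt(5)) ≈ 2.6838e-8 + 0.0042399*I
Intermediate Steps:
y(z, j) = sqrt(6 + j)
w(b) = sqrt(-280 + b) (w(b) = sqrt(b - 280) = sqrt(-280 + b))
1/w((404 + y(-7, -11)/435)*(278 - 415)) = 1/(sqrt(-280 + (404 + sqrt(6 - 11)/435)*(278 - 415))) = 1/(sqrt(-280 + (404 + sqrt(-5)*(1/435))*(-137))) = 1/(sqrt(-280 + (404 + (I*sqrt(5))*(1/435))*(-137))) = 1/(sqrt(-280 + (404 + I*sqrt(5)/435)*(-137))) = 1/(sqrt(-280 + (-55348 - 137*I*sqrt(5)/435))) = 1/(sqrt(-55628 - 137*I*sqrt(5)/435)) = 1/sqrt(-55628 - 137*I*sqrt(5)/435)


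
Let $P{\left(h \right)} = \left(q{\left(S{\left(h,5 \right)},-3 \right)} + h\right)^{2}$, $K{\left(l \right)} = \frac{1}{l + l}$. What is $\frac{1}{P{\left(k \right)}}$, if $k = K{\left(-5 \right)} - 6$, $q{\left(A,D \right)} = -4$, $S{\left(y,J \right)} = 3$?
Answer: $\frac{100}{10201} \approx 0.009803$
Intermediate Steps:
$K{\left(l \right)} = \frac{1}{2 l}$
$k = - \frac{61}{10}$ ($k = \frac{1}{2 \left(-5\right)} - 6 = \frac{1}{2} \left(- \frac{1}{5}\right) - 6 = - \frac{1}{10} - 6 = - \frac{61}{10} \approx -6.1$)
$P{\left(h \right)} = \left(-4 + h\right)^{2}$
$\frac{1}{P{\left(k \right)}} = \frac{1}{\left(-4 - \frac{61}{10}\right)^{2}} = \frac{1}{\left(- \frac{101}{10}\right)^{2}} = \frac{1}{\frac{10201}{100}} = \frac{100}{10201}$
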